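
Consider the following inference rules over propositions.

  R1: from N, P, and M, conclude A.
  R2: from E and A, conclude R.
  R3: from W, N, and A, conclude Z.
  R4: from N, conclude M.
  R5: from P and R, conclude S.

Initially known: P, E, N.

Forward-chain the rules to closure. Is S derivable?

Yes

N holds, so M follows (R4).
N, P, and M hold, so A follows (R1).
From E and A, R2 gives R.
P and R hold, so S follows (R5).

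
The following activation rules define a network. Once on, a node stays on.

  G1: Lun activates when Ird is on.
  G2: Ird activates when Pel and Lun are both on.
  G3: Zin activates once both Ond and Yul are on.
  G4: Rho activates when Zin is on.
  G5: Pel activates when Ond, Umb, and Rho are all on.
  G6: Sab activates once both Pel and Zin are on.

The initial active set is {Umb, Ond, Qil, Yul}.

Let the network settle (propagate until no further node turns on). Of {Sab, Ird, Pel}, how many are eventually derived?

G3: Ond and Yul on → Zin on.
Zin is on, so Rho activates (G4).
G5: Ond, Umb, and Rho on → Pel on.
G6: Pel and Zin on → Sab on.
Sab: reached.
Ird would need Pel and Lun (G2), but Lun never turns on.
Pel: reached.
Reached: Sab and Pel — 2 of the 3.

2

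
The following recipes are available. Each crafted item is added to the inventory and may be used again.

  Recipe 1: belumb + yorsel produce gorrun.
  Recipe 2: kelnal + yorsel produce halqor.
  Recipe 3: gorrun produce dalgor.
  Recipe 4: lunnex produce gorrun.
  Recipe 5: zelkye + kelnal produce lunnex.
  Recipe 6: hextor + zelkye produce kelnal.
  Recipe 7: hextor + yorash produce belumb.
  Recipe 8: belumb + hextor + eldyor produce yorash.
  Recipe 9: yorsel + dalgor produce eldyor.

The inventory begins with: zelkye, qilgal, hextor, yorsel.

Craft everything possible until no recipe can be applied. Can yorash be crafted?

yorash would need belumb, hextor, and eldyor (Recipe 8), but belumb is never obtained.

No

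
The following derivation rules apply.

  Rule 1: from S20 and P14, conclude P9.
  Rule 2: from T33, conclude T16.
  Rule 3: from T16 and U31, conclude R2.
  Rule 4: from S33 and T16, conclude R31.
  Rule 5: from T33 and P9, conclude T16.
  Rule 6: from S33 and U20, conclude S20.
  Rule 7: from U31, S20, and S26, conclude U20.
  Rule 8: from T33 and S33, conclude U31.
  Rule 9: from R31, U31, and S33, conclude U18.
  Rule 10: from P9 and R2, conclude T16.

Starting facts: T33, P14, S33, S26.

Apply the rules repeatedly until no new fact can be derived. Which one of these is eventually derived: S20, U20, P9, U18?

U18

T33 and S33 hold, so U31 follows (Rule 8).
T33 holds, so T16 follows (Rule 2).
From S33 and T16, Rule 4 gives R31.
From R31, U31, and S33, Rule 9 gives U18.
S20 would need S33 and U20 (Rule 6), but U20 is never established. U20 would need U31, S20, and S26 (Rule 7), but S20 is never established. P9 would need S20 and P14 (Rule 1), but S20 is never established.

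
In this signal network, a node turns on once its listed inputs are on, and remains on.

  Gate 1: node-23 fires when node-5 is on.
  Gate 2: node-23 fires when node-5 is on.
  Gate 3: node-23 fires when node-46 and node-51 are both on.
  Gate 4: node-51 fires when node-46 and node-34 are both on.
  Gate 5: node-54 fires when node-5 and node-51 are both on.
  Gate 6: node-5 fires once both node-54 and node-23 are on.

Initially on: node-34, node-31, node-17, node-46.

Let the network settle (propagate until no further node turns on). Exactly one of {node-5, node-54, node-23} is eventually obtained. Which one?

node-46 and node-34 are on, so node-51 fires (Gate 4).
node-46 and node-51 are on, so node-23 fires (Gate 3).
node-5 would need node-54 and node-23 (Gate 6), but node-54 never turns on. node-54 would need node-5 and node-51 (Gate 5), but node-5 never turns on.

node-23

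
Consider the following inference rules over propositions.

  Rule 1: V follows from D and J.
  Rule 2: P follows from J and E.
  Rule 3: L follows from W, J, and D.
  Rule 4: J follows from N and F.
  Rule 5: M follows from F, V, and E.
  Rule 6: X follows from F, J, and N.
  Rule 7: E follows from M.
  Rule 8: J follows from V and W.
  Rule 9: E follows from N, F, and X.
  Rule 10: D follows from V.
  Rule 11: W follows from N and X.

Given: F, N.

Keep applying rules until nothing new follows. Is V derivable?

No

V would need D and J (Rule 1), but D is never established.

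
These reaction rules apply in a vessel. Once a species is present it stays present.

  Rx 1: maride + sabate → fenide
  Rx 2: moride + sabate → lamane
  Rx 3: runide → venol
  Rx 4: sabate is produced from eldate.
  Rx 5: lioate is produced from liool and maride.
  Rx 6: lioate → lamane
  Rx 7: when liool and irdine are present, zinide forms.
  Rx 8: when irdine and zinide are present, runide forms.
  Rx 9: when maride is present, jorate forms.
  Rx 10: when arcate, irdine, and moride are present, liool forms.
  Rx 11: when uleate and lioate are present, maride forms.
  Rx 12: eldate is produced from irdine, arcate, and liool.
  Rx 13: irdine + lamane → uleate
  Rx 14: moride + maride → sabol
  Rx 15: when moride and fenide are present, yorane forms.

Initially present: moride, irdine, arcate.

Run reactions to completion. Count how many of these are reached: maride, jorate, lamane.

arcate, irdine, and moride present → liool forms (Rx 10).
irdine, arcate, and liool present → eldate forms (Rx 12).
eldate present → sabate forms (Rx 4).
moride and sabate present → lamane forms (Rx 2).
maride would need uleate and lioate (Rx 11), but lioate never forms.
jorate would need maride (Rx 9), but maride never forms.
lamane: reached.
Reached: lamane — 1 of the 3.

1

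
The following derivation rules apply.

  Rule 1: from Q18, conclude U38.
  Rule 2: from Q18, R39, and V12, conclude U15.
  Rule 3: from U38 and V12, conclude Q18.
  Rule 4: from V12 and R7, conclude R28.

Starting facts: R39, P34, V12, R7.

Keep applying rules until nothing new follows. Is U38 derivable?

No

U38 would need Q18 (Rule 1), but Q18 is never established.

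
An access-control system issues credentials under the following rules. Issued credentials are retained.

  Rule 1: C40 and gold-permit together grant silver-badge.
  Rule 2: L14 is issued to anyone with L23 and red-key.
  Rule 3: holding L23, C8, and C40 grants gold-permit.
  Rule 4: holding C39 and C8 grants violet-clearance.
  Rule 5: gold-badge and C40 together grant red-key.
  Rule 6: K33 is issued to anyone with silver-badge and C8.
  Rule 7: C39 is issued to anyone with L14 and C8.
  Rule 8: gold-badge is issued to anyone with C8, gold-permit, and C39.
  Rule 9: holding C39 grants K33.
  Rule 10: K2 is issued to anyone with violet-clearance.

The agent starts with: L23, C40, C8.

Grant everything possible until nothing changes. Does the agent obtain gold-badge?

gold-badge would need C8, gold-permit, and C39 (Rule 8), but C39 is never granted.

No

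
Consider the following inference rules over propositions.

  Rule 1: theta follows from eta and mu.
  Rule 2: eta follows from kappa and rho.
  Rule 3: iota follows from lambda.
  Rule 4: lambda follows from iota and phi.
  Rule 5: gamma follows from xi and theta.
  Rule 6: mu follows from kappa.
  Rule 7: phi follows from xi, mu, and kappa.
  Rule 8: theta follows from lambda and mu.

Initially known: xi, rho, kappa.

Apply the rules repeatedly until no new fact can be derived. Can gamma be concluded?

Yes

kappa holds, so mu follows (Rule 6).
From kappa and rho, Rule 2 gives eta.
eta and mu hold, so theta follows (Rule 1).
From xi and theta, Rule 5 gives gamma.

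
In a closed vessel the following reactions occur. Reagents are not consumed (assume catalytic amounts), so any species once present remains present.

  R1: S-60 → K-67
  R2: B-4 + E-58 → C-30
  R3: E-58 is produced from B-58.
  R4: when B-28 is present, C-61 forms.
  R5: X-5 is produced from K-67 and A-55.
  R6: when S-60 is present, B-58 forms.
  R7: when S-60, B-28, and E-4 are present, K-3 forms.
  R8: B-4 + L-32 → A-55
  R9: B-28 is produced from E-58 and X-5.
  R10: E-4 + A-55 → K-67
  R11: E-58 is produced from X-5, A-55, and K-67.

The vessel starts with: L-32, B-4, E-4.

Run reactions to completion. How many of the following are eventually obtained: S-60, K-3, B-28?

B-4 and L-32 present → A-55 forms (R8).
E-4 and A-55 present → K-67 forms (R10).
K-67 and A-55 present → X-5 forms (R5).
X-5, A-55, and K-67 present → E-58 forms (R11).
E-58 and X-5 present → B-28 forms (R9).
No rule produces S-60, and it is not given.
K-3 would need S-60, B-28, and E-4 (R7), but S-60 never forms.
B-28: reached.
Reached: B-28 — 1 of the 3.

1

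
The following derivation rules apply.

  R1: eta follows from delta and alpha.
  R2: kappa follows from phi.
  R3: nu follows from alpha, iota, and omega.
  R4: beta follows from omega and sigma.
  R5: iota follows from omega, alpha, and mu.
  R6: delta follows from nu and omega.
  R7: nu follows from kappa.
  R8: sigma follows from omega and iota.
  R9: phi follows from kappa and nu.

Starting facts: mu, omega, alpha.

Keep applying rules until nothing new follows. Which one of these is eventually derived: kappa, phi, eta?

From omega, alpha, and mu, R5 gives iota.
alpha, iota, and omega hold, so nu follows (R3).
nu and omega hold, so delta follows (R6).
delta and alpha hold, so eta follows (R1).
kappa would need phi (R2), but phi is never established. phi would need kappa and nu (R9), but kappa is never established.

eta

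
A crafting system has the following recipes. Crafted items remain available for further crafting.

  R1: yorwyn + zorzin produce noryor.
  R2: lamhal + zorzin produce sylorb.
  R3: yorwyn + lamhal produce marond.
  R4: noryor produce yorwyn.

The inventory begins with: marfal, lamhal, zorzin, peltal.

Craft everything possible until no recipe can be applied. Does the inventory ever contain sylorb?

Yes

lamhal + zorzin → sylorb (R2).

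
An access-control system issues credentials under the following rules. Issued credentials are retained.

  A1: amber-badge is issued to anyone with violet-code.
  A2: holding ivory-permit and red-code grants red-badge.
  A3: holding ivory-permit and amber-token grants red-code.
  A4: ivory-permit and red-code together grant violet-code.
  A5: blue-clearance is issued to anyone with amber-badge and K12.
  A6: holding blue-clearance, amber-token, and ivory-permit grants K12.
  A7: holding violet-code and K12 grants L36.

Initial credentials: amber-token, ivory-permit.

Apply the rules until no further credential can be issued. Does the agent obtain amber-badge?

Yes

Holding ivory-permit and amber-token grants red-code (A3).
Holding ivory-permit and red-code grants violet-code (A4).
Holding violet-code grants amber-badge (A1).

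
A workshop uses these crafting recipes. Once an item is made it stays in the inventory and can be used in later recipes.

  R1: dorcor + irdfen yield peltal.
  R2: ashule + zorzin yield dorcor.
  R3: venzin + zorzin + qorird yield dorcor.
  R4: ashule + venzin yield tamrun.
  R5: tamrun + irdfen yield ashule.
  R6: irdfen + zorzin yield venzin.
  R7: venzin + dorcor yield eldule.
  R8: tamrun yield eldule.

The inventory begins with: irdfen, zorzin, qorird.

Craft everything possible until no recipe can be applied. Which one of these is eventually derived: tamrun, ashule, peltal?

peltal

irdfen + zorzin → venzin (R6).
Using R3, venzin, zorzin, and qorird make dorcor.
dorcor + irdfen → peltal (R1).
tamrun would need ashule and venzin (R4), but ashule is never obtained. ashule would need tamrun and irdfen (R5), but tamrun is never obtained.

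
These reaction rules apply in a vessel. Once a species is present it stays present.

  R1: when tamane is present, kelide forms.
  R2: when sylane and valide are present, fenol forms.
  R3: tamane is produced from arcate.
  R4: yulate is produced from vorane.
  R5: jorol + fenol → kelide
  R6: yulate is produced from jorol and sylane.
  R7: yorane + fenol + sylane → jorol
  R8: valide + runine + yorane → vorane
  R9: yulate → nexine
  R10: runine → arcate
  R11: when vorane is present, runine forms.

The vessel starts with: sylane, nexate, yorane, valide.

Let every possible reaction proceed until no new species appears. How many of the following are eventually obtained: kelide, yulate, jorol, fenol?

sylane and valide present → fenol forms (R2).
yorane, fenol, and sylane present → jorol forms (R7).
jorol and sylane present → yulate forms (R6).
jorol and fenol present → kelide forms (R5).
kelide: reached.
yulate: reached.
jorol: reached.
fenol: reached.
All 4 are reached.

4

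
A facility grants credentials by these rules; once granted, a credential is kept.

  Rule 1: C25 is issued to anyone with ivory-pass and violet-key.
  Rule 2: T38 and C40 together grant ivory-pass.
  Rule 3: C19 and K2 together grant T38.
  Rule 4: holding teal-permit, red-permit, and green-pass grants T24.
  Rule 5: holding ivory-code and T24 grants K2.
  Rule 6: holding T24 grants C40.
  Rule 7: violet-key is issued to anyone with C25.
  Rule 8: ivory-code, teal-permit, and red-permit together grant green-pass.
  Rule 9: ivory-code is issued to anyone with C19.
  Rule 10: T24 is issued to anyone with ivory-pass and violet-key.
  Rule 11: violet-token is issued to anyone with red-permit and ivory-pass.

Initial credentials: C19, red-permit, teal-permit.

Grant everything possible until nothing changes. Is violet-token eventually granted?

Yes

Holding C19 grants ivory-code (Rule 9).
Holding ivory-code, teal-permit, and red-permit grants green-pass (Rule 8).
Holding teal-permit, red-permit, and green-pass grants T24 (Rule 4).
Holding ivory-code and T24 grants K2 (Rule 5).
Holding T24 grants C40 (Rule 6).
Holding C19 and K2 grants T38 (Rule 3).
Holding T38 and C40 grants ivory-pass (Rule 2).
Holding red-permit and ivory-pass grants violet-token (Rule 11).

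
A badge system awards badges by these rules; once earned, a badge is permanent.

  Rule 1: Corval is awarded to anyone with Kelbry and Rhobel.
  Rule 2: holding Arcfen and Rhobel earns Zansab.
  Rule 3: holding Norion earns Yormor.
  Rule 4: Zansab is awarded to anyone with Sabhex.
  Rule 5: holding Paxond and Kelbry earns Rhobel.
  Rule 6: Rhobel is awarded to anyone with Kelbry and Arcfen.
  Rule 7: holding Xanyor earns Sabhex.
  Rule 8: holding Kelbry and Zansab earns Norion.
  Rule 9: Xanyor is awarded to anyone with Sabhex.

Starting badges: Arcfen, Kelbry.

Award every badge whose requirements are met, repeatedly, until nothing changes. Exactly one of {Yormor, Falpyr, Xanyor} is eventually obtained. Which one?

With Kelbry and Arcfen, Rhobel is earned (Rule 6).
With Arcfen and Rhobel, Zansab is earned (Rule 2).
With Kelbry and Zansab, Norion is earned (Rule 8).
With Norion, Yormor is earned (Rule 3).
Xanyor would need Sabhex (Rule 9), but Sabhex is never earned. No rule produces Falpyr, and it is not given.

Yormor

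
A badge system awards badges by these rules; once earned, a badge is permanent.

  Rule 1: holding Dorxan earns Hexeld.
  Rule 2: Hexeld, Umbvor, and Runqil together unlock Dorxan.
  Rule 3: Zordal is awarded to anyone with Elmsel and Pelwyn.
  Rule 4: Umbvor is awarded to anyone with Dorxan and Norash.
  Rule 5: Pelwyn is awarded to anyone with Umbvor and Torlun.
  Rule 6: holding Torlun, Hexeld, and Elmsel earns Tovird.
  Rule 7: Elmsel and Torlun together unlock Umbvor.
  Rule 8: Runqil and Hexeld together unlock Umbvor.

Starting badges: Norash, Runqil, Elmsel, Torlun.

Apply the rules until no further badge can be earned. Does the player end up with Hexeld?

No

Hexeld would need Dorxan (Rule 1), but Dorxan is never earned.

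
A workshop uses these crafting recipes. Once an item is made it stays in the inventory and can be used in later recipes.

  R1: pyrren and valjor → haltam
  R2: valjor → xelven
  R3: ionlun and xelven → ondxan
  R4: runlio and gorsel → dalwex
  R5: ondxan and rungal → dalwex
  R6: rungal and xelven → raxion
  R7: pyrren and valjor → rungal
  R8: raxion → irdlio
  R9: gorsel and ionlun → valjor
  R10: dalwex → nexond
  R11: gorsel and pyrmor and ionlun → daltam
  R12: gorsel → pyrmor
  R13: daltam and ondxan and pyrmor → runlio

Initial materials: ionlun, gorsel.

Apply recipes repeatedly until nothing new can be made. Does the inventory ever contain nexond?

Using R9, gorsel and ionlun make valjor.
Using R12, gorsel makes pyrmor.
Using R11, gorsel, pyrmor, and ionlun make daltam.
Using R2, valjor makes xelven.
ionlun and xelven → ondxan (R3).
Using R13, daltam, ondxan, and pyrmor make runlio.
runlio and gorsel → dalwex (R4).
Using R10, dalwex makes nexond.

Yes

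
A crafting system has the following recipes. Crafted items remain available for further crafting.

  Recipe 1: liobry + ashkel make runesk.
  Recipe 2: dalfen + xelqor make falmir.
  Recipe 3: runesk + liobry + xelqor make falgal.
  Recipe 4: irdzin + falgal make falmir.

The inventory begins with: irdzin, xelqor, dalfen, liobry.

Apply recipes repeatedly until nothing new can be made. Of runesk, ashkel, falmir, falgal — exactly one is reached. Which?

falmir

Using Recipe 2, dalfen and xelqor make falmir.
No rule produces ashkel, and it is not given. falgal would need runesk, liobry, and xelqor (Recipe 3), but runesk is never obtained. runesk would need liobry and ashkel (Recipe 1), but ashkel is never obtained.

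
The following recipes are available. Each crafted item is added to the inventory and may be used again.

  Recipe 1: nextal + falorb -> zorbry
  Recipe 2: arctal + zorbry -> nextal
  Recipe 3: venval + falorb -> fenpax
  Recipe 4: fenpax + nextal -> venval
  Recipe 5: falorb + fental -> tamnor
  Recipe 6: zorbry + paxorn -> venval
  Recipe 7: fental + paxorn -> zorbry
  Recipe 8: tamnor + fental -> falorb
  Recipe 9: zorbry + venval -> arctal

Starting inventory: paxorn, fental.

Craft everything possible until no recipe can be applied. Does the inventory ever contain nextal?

fental + paxorn -> zorbry (Recipe 7).
zorbry + paxorn -> venval (Recipe 6).
Using Recipe 9, zorbry and venval make arctal.
arctal + zorbry -> nextal (Recipe 2).

Yes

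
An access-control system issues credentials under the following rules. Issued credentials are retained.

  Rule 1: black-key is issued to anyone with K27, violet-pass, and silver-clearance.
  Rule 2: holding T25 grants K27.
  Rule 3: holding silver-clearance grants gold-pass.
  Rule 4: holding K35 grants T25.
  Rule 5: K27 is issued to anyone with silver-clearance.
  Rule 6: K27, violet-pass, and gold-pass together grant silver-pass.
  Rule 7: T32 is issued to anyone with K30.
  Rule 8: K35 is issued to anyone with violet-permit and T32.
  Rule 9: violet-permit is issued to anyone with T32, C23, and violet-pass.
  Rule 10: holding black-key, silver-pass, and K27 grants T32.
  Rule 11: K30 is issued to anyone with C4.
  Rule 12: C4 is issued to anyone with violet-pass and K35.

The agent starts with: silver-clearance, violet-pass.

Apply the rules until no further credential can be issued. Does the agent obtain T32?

Yes

Holding silver-clearance grants gold-pass (Rule 3).
Holding silver-clearance grants K27 (Rule 5).
Holding K27, violet-pass, and silver-clearance grants black-key (Rule 1).
Holding K27, violet-pass, and gold-pass grants silver-pass (Rule 6).
Holding black-key, silver-pass, and K27 grants T32 (Rule 10).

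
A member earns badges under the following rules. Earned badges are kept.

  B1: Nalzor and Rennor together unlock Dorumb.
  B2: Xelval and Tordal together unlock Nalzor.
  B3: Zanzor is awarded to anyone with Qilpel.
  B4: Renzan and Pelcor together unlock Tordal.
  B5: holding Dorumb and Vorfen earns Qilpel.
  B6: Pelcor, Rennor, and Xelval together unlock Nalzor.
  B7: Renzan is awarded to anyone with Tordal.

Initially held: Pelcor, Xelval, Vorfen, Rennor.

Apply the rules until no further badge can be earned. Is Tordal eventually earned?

No

Tordal would need Renzan and Pelcor (B4), but Renzan is never earned.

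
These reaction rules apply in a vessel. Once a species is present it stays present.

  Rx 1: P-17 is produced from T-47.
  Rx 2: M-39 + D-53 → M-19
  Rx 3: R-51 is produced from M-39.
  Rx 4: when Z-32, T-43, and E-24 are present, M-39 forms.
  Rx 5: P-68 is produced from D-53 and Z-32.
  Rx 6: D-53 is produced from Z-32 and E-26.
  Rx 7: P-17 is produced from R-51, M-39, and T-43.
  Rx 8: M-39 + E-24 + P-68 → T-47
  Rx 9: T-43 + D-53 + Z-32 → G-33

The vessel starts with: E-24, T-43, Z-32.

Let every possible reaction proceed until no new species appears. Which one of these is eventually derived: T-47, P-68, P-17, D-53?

Z-32, T-43, and E-24 present → M-39 forms (Rx 4).
M-39 present → R-51 forms (Rx 3).
R-51, M-39, and T-43 present → P-17 forms (Rx 7).
T-47 would need M-39, E-24, and P-68 (Rx 8), but P-68 never forms. P-68 would need D-53 and Z-32 (Rx 5), but D-53 never forms. D-53 would need Z-32 and E-26 (Rx 6), but E-26 never forms.

P-17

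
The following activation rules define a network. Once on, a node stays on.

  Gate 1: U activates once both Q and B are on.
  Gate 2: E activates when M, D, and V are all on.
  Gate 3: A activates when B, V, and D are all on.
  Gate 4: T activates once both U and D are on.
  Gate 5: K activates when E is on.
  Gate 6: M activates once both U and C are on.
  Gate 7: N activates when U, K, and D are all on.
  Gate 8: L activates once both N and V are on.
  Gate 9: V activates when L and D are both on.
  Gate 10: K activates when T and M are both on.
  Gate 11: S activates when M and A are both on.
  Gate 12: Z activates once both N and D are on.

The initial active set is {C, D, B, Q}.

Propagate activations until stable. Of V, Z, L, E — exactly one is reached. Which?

Q and B are on, so U activates (Gate 1).
U and C are on, so M activates (Gate 6).
U and D are on, so T activates (Gate 4).
T and M are on, so K activates (Gate 10).
U, K, and D are on, so N activates (Gate 7).
Gate 12: N and D on → Z on.
E would need M, D, and V (Gate 2), but V never turns on. L would need N and V (Gate 8), but V never turns on. V would need L and D (Gate 9), but L never turns on.

Z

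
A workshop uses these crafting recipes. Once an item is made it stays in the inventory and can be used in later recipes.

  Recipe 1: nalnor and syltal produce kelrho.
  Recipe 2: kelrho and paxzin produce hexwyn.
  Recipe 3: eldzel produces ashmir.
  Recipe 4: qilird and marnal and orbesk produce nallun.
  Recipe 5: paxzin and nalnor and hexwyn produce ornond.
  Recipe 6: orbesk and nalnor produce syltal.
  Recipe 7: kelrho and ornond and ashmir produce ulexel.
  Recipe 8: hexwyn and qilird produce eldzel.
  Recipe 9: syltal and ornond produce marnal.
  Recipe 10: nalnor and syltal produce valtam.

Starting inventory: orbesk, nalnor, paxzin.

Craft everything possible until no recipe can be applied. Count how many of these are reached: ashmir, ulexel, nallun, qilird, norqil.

0

ashmir would need eldzel (Recipe 3), but eldzel is never obtained.
ulexel would need kelrho, ornond, and ashmir (Recipe 7), but ashmir is never obtained.
nallun would need qilird, marnal, and orbesk (Recipe 4), but qilird is never obtained.
No rule produces qilird, and it is not given.
No rule produces norqil, and it is not given.
None of the 5 are reached.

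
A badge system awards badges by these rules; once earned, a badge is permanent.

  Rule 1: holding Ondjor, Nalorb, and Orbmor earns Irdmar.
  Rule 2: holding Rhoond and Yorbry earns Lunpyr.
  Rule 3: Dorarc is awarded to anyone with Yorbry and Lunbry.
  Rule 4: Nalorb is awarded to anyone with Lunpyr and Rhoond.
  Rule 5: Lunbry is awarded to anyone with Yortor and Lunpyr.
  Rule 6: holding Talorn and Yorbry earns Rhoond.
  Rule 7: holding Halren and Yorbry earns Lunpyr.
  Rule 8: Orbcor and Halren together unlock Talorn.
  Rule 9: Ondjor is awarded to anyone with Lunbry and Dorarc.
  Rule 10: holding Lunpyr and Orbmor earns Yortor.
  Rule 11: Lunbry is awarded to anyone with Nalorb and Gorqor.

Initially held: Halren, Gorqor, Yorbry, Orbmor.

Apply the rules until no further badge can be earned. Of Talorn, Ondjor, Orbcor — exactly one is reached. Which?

Ondjor

With Halren and Yorbry, Lunpyr is earned (Rule 7).
With Lunpyr and Orbmor, Yortor is earned (Rule 10).
With Yortor and Lunpyr, Lunbry is earned (Rule 5).
With Yorbry and Lunbry, Dorarc is earned (Rule 3).
With Lunbry and Dorarc, Ondjor is earned (Rule 9).
Talorn would need Orbcor and Halren (Rule 8), but Orbcor is never earned. No rule produces Orbcor, and it is not given.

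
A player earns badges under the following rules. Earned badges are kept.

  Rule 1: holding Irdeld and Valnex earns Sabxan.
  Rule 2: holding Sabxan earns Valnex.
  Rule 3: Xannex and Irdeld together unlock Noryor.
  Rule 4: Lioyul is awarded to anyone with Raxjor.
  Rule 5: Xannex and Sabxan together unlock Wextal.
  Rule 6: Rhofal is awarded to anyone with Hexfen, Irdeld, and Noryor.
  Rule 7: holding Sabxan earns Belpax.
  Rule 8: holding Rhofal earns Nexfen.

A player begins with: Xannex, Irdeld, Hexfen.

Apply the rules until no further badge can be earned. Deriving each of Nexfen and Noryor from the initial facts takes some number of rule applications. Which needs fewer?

Noryor: With Xannex and Irdeld, Noryor is earned (Rule 3). [1 rule application]
Nexfen: With Xannex and Irdeld, Noryor is earned (Rule 3). With Hexfen, Irdeld, and Noryor, Rhofal is earned (Rule 6). With Rhofal, Nexfen is earned (Rule 8). [3 rule applications]
Noryor needs fewer.

Noryor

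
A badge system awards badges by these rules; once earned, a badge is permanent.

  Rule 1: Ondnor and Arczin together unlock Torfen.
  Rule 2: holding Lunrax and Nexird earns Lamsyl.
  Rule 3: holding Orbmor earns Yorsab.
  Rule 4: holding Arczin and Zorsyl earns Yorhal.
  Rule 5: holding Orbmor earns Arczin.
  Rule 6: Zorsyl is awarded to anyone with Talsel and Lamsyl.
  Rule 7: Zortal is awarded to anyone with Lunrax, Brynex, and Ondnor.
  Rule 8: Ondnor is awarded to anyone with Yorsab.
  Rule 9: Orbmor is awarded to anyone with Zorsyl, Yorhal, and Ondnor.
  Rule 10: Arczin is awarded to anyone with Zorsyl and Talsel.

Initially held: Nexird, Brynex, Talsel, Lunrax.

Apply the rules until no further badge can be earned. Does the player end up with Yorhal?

Yes

With Lunrax and Nexird, Lamsyl is earned (Rule 2).
With Talsel and Lamsyl, Zorsyl is earned (Rule 6).
With Zorsyl and Talsel, Arczin is earned (Rule 10).
With Arczin and Zorsyl, Yorhal is earned (Rule 4).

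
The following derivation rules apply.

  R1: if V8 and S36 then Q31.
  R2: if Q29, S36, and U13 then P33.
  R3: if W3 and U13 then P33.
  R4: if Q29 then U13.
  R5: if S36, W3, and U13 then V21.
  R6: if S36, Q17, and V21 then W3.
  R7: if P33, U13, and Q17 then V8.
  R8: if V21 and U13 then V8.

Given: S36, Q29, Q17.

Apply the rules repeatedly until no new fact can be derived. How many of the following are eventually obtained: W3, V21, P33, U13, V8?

Q29 holds, so U13 follows (R4).
Q29, S36, and U13 hold, so P33 follows (R2).
P33, U13, and Q17 hold, so V8 follows (R7).
W3 would need S36, Q17, and V21 (R6), but V21 is never established.
V21 would need S36, W3, and U13 (R5), but W3 is never established.
P33: reached.
U13: reached.
V8: reached.
Reached: P33, U13, and V8 — 3 of the 5.

3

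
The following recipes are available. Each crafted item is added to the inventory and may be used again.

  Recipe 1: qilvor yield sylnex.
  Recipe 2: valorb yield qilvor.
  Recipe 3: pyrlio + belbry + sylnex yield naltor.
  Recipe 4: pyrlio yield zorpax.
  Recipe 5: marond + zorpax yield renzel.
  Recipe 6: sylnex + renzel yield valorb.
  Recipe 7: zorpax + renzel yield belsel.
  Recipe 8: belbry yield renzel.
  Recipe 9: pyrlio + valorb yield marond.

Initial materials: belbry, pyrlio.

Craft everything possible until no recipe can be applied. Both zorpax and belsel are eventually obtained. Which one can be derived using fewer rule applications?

zorpax: pyrlio → zorpax (Recipe 4). [1 rule application]
belsel: Using Recipe 4, pyrlio makes zorpax. Using Recipe 8, belbry makes renzel. zorpax + renzel → belsel (Recipe 7). [3 rule applications]
zorpax needs fewer.

zorpax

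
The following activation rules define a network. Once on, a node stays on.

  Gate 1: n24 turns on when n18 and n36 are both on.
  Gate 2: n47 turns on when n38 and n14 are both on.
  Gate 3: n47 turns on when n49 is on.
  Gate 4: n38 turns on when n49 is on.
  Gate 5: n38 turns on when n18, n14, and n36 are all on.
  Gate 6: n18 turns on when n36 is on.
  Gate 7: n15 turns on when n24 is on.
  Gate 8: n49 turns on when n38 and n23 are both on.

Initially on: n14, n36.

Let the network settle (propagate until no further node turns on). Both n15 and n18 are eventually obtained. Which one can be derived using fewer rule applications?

n18: Gate 6: n36 on → n18 on. [1 rule application]
n15: n36 is on, so n18 turns on (Gate 6). n18 and n36 are on, so n24 turns on (Gate 1). Gate 7: n24 on → n15 on. [3 rule applications]
n18 needs fewer.

n18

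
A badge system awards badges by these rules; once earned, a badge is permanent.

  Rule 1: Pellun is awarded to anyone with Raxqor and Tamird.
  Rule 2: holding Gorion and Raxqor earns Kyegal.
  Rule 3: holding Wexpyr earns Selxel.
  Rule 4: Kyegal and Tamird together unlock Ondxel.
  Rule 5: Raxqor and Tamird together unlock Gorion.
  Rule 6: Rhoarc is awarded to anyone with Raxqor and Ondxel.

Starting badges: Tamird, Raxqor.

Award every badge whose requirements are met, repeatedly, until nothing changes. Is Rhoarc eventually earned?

With Raxqor and Tamird, Gorion is earned (Rule 5).
With Gorion and Raxqor, Kyegal is earned (Rule 2).
With Kyegal and Tamird, Ondxel is earned (Rule 4).
With Raxqor and Ondxel, Rhoarc is earned (Rule 6).

Yes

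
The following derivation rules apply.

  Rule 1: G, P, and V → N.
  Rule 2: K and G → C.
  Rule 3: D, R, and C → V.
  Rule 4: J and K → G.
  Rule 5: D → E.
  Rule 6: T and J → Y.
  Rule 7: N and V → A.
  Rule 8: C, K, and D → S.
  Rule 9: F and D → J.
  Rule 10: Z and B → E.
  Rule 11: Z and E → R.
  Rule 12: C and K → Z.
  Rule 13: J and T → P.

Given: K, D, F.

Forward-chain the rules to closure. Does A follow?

No

A would need N and V (Rule 7), but N is never established.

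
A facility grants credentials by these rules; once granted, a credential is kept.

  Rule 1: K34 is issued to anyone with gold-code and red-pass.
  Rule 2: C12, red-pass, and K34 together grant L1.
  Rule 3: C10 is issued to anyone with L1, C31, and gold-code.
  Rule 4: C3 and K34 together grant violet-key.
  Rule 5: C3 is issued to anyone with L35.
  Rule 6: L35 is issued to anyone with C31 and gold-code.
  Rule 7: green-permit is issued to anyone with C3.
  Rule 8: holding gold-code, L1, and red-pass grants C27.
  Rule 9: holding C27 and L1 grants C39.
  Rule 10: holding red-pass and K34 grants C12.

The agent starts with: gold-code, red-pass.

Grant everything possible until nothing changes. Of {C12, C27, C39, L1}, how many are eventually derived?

4

Holding gold-code and red-pass grants K34 (Rule 1).
Holding red-pass and K34 grants C12 (Rule 10).
Holding C12, red-pass, and K34 grants L1 (Rule 2).
Holding gold-code, L1, and red-pass grants C27 (Rule 8).
Holding C27 and L1 grants C39 (Rule 9).
C12: reached.
C27: reached.
C39: reached.
L1: reached.
All 4 are reached.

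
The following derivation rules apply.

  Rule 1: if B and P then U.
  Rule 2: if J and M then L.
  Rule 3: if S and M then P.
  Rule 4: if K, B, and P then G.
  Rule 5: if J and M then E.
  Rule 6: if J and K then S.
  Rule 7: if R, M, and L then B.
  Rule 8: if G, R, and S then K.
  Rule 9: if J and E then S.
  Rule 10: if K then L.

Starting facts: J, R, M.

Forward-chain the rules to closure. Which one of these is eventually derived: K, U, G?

J and M hold, so L follows (Rule 2).
J and M hold, so E follows (Rule 5).
J and E hold, so S follows (Rule 9).
R, M, and L hold, so B follows (Rule 7).
From S and M, Rule 3 gives P.
B and P hold, so U follows (Rule 1).
K would need G, R, and S (Rule 8), but G is never established. G would need K, B, and P (Rule 4), but K is never established.

U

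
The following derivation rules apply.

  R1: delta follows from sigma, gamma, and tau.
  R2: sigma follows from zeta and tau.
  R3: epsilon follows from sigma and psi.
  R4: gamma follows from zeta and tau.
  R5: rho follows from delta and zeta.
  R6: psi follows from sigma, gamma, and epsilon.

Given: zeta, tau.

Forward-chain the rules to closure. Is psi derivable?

No

psi would need sigma, gamma, and epsilon (R6), but epsilon is never established.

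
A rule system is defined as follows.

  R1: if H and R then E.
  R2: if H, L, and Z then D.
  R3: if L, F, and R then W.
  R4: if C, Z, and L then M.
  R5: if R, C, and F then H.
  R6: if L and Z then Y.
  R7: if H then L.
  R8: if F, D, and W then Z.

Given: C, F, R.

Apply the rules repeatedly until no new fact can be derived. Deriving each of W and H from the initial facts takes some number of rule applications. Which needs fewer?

H

H: From R, C, and F, R5 gives H. [1 rule application]
W: R, C, and F hold, so H follows (R5). H holds, so L follows (R7). From L, F, and R, R3 gives W. [3 rule applications]
H needs fewer.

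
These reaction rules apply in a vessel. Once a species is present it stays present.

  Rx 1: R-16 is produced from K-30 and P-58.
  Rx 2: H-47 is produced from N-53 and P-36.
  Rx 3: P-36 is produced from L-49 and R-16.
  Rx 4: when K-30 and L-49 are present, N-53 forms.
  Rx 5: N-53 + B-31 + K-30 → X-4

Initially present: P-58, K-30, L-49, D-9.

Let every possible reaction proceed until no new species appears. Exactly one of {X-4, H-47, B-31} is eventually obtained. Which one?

H-47

K-30 and P-58 present → R-16 forms (Rx 1).
K-30 and L-49 present → N-53 forms (Rx 4).
L-49 and R-16 present → P-36 forms (Rx 3).
N-53 and P-36 present → H-47 forms (Rx 2).
X-4 would need N-53, B-31, and K-30 (Rx 5), but B-31 never forms. No rule produces B-31, and it is not given.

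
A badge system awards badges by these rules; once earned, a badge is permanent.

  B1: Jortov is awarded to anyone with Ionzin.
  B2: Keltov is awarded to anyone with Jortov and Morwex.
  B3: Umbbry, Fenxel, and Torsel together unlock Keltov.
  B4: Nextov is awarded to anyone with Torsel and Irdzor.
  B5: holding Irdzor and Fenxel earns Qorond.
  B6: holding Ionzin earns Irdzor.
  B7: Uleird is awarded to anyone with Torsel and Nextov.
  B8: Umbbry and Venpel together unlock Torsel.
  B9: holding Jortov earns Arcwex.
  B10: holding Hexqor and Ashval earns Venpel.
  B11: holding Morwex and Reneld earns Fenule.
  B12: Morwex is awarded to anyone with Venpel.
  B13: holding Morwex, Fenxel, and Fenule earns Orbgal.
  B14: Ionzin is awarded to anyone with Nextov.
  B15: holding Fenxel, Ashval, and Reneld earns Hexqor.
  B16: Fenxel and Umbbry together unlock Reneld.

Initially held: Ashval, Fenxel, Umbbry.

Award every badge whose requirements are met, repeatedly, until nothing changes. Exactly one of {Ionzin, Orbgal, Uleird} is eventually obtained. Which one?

With Fenxel and Umbbry, Reneld is earned (B16).
With Fenxel, Ashval, and Reneld, Hexqor is earned (B15).
With Hexqor and Ashval, Venpel is earned (B10).
With Venpel, Morwex is earned (B12).
With Morwex and Reneld, Fenule is earned (B11).
With Morwex, Fenxel, and Fenule, Orbgal is earned (B13).
Uleird would need Torsel and Nextov (B7), but Nextov is never earned. Ionzin would need Nextov (B14), but Nextov is never earned.

Orbgal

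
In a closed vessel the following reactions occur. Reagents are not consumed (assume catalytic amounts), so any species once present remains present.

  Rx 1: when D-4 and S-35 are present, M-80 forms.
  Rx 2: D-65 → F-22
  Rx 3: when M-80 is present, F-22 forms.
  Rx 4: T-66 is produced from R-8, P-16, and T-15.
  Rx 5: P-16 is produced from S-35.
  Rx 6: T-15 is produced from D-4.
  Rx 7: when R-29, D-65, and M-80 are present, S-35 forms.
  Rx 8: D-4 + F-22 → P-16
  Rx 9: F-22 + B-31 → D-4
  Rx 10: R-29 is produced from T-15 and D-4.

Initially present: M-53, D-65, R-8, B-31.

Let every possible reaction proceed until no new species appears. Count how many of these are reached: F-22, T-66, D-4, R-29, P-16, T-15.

D-65 present → F-22 forms (Rx 2).
F-22 and B-31 present → D-4 forms (Rx 9).
D-4 and F-22 present → P-16 forms (Rx 8).
D-4 present → T-15 forms (Rx 6).
R-8, P-16, and T-15 present → T-66 forms (Rx 4).
T-15 and D-4 present → R-29 forms (Rx 10).
F-22: reached.
T-66: reached.
D-4: reached.
R-29: reached.
P-16: reached.
T-15: reached.
All 6 are reached.

6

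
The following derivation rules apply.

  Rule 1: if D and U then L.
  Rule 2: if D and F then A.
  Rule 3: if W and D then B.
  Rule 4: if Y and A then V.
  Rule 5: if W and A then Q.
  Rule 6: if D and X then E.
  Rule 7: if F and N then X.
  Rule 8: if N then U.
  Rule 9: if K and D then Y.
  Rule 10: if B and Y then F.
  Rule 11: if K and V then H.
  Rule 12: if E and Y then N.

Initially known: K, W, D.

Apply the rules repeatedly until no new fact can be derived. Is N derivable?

No

N would need E and Y (Rule 12), but E is never established.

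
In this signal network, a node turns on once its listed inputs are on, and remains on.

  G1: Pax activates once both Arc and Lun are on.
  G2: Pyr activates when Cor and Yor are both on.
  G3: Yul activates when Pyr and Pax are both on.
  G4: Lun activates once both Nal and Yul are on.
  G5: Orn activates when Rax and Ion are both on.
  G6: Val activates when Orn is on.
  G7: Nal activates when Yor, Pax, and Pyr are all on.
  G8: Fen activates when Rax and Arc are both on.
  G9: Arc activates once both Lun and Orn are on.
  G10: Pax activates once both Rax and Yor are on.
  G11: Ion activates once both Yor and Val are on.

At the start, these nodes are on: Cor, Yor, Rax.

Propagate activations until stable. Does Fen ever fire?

No

Fen would need Rax and Arc (G8), but Arc never turns on.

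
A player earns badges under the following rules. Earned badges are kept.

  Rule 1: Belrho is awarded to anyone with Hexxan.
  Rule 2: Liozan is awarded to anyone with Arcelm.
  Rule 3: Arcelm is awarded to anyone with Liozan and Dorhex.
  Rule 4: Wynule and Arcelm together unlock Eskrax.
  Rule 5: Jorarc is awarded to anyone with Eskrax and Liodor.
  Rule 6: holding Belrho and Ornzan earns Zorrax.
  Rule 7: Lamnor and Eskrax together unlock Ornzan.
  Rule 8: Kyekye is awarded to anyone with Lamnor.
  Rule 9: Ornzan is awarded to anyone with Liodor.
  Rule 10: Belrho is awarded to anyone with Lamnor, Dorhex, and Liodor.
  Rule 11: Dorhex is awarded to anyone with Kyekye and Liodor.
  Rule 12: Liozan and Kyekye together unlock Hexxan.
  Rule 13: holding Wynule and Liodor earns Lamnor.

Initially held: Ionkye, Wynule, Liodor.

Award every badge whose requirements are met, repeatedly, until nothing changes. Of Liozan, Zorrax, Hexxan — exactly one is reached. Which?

With Liodor, Ornzan is earned (Rule 9).
With Wynule and Liodor, Lamnor is earned (Rule 13).
With Lamnor, Kyekye is earned (Rule 8).
With Kyekye and Liodor, Dorhex is earned (Rule 11).
With Lamnor, Dorhex, and Liodor, Belrho is earned (Rule 10).
With Belrho and Ornzan, Zorrax is earned (Rule 6).
Hexxan would need Liozan and Kyekye (Rule 12), but Liozan is never earned. Liozan would need Arcelm (Rule 2), but Arcelm is never earned.

Zorrax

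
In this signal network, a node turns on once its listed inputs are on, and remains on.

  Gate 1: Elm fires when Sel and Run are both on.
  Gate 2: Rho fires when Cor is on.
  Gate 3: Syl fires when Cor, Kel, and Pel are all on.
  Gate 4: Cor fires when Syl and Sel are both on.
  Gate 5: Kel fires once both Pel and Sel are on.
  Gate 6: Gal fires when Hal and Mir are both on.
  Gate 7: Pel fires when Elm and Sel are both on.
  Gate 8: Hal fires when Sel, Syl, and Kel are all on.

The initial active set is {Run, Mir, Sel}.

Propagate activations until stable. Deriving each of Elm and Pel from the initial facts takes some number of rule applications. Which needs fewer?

Elm

Elm: Gate 1: Sel and Run on → Elm on. [1 rule application]
Pel: Gate 1: Sel and Run on → Elm on. Elm and Sel are on, so Pel fires (Gate 7). [2 rule applications]
Elm needs fewer.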